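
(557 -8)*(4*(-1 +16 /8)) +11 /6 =13187 /6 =2197.83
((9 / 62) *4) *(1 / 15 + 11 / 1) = 996 / 155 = 6.43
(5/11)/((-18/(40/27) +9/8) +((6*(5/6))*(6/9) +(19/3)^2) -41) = -1800/33979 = -0.05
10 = 10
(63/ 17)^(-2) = 289/ 3969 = 0.07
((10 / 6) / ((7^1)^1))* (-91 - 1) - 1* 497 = -10897 / 21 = -518.90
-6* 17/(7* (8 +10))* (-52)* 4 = 3536/21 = 168.38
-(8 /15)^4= -4096 /50625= -0.08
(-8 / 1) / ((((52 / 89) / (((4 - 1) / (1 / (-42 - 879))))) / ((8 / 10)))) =1967256 / 65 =30265.48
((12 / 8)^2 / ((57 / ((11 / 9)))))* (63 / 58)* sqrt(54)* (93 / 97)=64449* sqrt(6) / 427576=0.37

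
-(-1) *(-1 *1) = -1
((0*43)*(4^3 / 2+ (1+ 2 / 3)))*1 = 0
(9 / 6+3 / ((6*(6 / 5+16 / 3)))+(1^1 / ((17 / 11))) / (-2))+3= 14171 / 3332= 4.25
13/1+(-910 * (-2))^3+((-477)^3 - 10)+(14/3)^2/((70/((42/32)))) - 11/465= 7340845471277/1240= 5920036670.38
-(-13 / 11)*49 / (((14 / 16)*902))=364 / 4961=0.07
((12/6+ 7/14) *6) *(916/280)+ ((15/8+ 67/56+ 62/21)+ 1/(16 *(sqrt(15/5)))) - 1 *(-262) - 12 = sqrt(3)/48+ 6407/21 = 305.13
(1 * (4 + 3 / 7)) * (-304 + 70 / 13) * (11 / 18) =-220627 / 273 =-808.16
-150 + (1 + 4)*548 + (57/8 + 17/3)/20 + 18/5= 249047/96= 2594.24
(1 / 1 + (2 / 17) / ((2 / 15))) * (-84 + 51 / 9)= -7520 / 51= -147.45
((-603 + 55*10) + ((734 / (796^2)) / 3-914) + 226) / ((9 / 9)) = -704263817 / 950424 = -741.00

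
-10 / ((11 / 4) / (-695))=27800 / 11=2527.27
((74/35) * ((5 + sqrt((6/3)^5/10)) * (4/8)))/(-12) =-37/84-37 * sqrt(5)/525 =-0.60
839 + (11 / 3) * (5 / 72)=181279 / 216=839.25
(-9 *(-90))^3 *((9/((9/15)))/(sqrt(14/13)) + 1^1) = 531441000 + 3985807500 *sqrt(182)/7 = 8213081422.87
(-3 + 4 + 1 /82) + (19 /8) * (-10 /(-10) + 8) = 7343 /328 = 22.39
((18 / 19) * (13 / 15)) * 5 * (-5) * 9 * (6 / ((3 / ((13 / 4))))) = -1200.79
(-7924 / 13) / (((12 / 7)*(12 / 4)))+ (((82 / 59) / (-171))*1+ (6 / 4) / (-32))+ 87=-31.58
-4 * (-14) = 56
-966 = -966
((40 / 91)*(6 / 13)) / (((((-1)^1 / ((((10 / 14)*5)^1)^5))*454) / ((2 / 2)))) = -1171875000 / 4513368587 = -0.26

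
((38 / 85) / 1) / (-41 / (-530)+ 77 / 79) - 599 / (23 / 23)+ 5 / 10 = -895716677 / 1497666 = -598.08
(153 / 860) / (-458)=-153 / 393880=-0.00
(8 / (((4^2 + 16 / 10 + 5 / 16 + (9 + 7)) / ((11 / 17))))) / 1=7040 / 46121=0.15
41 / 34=1.21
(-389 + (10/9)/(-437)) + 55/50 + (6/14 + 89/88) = -4681468901/12113640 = -386.46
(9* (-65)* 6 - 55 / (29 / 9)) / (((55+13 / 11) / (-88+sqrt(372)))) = 4313.75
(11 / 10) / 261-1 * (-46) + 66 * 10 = 1842671 / 2610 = 706.00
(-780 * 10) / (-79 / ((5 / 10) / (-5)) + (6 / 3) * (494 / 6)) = -2925 / 358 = -8.17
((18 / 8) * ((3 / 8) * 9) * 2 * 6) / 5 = 729 / 40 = 18.22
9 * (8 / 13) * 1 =72 / 13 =5.54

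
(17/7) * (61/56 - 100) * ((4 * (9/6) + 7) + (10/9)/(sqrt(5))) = -1224119/392 - 94163 * sqrt(5)/1764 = -3242.11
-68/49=-1.39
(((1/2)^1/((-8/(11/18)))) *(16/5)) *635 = -1397/18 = -77.61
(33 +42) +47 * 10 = 545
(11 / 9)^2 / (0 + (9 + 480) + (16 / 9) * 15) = 121 / 41769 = 0.00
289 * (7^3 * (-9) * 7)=-6245001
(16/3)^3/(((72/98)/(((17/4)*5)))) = 1066240/243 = 4387.82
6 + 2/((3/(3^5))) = 168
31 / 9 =3.44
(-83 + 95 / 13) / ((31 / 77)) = -188.01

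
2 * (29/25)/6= 29/75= 0.39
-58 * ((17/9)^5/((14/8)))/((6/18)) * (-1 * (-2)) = -658813648/137781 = -4781.60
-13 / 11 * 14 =-182 / 11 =-16.55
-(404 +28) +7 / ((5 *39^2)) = -432.00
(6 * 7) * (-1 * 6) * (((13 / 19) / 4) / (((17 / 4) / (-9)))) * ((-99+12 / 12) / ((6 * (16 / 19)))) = -120393 / 68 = -1770.49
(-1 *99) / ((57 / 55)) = -1815 / 19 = -95.53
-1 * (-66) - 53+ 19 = 32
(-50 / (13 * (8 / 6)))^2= 5625 / 676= 8.32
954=954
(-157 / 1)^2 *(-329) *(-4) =32438084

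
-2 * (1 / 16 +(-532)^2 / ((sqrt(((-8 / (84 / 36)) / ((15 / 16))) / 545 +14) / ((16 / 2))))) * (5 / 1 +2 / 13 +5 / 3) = -8256584.12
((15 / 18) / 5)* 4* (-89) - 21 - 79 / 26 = -6503 / 78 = -83.37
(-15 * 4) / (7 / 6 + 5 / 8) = -1440 / 43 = -33.49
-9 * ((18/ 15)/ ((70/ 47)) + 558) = -880119/ 175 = -5029.25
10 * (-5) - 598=-648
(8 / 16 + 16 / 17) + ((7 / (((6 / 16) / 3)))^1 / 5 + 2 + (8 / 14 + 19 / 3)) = 76919 / 3570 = 21.55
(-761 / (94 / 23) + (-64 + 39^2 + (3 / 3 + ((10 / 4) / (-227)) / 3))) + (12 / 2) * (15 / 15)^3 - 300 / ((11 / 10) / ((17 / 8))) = 245837324 / 352077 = 698.25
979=979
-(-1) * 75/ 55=1.36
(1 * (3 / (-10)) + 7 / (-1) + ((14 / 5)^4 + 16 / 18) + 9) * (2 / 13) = 720613 / 73125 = 9.85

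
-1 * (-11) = 11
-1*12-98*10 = -992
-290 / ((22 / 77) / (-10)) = 10150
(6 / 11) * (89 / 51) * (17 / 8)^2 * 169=255697 / 352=726.41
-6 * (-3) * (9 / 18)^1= 9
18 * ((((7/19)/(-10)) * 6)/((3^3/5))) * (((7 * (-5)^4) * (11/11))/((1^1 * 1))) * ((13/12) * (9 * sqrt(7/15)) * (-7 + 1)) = 238875 * sqrt(105)/19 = 128828.44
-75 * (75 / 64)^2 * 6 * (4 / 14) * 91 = -16453125 / 1024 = -16067.50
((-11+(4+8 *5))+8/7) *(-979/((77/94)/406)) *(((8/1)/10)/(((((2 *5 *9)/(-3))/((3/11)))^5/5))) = 0.00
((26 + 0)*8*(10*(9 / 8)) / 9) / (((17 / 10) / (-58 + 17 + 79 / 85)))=-1771120 / 289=-6128.44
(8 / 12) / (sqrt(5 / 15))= 1.15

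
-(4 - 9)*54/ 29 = 270/ 29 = 9.31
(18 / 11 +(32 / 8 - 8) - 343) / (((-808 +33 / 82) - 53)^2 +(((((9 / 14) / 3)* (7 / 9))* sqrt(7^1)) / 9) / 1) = -92736874158512338044 / 198873110605525421030911 +2318774264424* sqrt(7) / 198873110605525421030911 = -0.00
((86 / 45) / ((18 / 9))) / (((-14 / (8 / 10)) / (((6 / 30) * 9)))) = -86 / 875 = -0.10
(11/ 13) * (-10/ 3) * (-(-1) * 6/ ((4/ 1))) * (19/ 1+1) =-1100/ 13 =-84.62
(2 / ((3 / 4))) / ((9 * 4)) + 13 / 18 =43 / 54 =0.80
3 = 3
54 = 54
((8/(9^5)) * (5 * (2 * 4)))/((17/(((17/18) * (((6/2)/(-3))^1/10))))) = -16/531441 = -0.00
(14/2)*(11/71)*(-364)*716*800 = -16054438400/71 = -226118850.70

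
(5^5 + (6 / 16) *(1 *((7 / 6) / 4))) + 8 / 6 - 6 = 599125 / 192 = 3120.44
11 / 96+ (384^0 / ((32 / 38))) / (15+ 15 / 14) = 1357 / 7200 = 0.19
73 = 73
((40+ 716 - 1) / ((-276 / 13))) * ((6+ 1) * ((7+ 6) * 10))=-4465825 / 138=-32361.05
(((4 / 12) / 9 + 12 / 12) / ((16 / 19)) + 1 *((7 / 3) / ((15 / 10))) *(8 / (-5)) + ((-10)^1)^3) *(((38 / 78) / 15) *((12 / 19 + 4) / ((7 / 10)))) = -23789876 / 110565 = -215.17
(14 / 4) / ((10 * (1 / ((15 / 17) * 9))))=2.78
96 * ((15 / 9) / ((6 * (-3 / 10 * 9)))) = -800 / 81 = -9.88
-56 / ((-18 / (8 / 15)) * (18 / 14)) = 1568 / 1215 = 1.29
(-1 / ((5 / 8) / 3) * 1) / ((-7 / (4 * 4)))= 384 / 35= 10.97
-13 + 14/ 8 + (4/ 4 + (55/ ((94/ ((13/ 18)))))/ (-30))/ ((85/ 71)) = -8997211/ 862920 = -10.43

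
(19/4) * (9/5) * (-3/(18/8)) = -57/5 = -11.40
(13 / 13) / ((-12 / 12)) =-1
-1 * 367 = -367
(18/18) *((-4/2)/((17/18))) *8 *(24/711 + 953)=-21683424/1343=-16145.51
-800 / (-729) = 1.10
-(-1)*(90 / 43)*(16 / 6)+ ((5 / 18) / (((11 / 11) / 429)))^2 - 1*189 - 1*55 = 21613603 / 1548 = 13962.28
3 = 3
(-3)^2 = 9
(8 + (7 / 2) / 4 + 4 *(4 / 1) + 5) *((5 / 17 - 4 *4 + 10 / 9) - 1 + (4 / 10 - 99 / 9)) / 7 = -4789321 / 42840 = -111.80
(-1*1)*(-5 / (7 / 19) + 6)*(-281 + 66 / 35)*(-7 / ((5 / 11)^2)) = 62648597 / 875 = 71598.40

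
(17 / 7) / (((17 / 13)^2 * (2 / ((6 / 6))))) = 169 / 238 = 0.71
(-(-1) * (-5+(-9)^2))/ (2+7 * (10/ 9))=171/ 22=7.77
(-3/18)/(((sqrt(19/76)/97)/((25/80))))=-10.10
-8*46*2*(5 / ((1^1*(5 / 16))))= -11776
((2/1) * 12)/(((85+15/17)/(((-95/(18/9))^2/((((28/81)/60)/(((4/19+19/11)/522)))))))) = 264900375/652036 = 406.27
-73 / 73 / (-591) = 1 / 591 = 0.00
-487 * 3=-1461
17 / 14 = 1.21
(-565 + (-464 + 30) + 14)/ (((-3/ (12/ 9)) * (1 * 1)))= 3940/ 9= 437.78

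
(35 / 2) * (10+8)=315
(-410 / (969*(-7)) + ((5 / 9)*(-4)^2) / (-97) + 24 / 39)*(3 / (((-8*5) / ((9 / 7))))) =-22485621 / 399156940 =-0.06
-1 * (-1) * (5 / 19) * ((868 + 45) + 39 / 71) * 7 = 2270170 / 1349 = 1682.85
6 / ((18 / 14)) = 14 / 3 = 4.67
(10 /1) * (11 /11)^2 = 10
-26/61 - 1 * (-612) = 611.57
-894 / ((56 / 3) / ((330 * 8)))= -885060 / 7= -126437.14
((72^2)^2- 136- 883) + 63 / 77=295601216 / 11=26872837.82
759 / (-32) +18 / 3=-567 / 32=-17.72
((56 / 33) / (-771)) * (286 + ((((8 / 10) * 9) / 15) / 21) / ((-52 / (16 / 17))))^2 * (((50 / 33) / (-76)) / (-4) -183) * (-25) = -16043170677575677124 / 19478720000025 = -823625.51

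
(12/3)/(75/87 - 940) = -116/27235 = -0.00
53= 53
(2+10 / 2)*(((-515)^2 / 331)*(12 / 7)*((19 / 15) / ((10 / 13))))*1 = 5240846 / 331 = 15833.37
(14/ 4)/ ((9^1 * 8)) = 7/ 144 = 0.05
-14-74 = -88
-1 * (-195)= 195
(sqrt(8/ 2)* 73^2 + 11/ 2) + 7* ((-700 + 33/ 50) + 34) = 150153/ 25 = 6006.12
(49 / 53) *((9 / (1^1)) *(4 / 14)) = 2.38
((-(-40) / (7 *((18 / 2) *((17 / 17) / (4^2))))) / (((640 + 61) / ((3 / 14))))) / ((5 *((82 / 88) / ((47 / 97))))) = 132352 / 409817919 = 0.00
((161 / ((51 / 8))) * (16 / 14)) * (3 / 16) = 5.41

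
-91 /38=-2.39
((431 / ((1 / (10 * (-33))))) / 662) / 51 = -23705 / 5627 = -4.21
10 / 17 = 0.59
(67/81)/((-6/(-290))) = 9715/243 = 39.98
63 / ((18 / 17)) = 119 / 2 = 59.50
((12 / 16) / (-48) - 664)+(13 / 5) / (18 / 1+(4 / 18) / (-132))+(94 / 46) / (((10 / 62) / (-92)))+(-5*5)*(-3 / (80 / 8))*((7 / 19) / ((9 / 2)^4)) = -1829.46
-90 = -90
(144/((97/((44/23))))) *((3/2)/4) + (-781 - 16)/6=-1763851/13386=-131.77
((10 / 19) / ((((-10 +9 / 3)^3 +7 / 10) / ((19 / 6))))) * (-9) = 0.04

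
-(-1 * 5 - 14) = 19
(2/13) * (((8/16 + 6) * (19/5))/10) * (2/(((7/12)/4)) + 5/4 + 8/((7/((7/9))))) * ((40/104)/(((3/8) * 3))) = 15181/7371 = 2.06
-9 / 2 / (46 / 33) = -297 / 92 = -3.23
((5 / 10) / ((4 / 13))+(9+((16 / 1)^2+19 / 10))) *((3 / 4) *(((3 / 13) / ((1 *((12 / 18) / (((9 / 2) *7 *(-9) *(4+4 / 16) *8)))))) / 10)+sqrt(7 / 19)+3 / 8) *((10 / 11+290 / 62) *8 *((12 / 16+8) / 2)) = -13087244.40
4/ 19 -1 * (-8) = 8.21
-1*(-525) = 525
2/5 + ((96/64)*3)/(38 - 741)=2767/7030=0.39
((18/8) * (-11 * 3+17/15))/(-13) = 5.52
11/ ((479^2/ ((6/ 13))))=66/ 2982733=0.00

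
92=92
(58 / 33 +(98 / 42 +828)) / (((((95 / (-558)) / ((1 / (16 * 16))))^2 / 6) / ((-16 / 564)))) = -712478673 / 9555814400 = -0.07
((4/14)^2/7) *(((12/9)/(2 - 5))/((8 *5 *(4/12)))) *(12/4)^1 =-2/1715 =-0.00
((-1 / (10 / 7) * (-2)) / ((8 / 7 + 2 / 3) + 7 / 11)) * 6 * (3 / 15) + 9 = 136827 / 14125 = 9.69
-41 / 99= -0.41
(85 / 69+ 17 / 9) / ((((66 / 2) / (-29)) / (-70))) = 1311380 / 6831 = 191.97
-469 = -469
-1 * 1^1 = -1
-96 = -96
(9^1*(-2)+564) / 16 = 273 / 8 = 34.12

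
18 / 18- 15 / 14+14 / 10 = 1.33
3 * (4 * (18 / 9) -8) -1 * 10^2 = -100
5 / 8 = 0.62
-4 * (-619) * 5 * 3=37140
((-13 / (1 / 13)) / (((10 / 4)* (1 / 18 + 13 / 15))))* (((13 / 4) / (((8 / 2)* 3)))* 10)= -198.52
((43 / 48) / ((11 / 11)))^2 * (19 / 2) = 35131 / 4608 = 7.62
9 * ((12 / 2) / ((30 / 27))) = 243 / 5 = 48.60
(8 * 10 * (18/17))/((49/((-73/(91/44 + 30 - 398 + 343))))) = 4625280/840497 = 5.50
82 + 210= 292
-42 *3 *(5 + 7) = -1512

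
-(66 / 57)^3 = -1.55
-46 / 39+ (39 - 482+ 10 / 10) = -443.18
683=683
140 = 140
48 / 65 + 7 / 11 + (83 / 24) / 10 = 59053 / 34320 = 1.72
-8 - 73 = -81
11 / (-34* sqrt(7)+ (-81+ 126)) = -374* sqrt(7) / 6067 - 495 / 6067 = -0.24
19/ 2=9.50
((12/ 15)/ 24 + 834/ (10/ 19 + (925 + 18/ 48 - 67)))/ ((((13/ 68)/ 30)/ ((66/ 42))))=2942327564/ 11880323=247.66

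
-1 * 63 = -63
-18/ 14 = -9/ 7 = -1.29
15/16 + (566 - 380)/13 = 3171/208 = 15.25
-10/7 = -1.43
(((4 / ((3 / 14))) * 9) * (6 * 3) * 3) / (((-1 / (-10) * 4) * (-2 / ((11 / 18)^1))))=-6930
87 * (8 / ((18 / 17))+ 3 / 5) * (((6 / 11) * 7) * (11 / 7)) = 21286 / 5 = 4257.20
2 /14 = 1 /7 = 0.14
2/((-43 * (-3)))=2/129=0.02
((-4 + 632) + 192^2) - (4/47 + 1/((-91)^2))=14592115673/389207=37491.91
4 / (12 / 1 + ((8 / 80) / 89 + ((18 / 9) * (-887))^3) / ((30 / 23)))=-106800 / 114282225186857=-0.00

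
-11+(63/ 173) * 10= -1273/ 173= -7.36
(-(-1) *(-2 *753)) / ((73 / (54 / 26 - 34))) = 624990 / 949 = 658.58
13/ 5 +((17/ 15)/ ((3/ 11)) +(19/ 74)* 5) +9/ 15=28769/ 3330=8.64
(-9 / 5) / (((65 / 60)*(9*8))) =-3 / 130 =-0.02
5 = 5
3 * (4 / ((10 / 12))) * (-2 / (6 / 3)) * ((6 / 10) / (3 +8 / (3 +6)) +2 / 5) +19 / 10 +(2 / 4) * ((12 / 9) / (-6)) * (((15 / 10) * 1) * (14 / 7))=-33679 / 5250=-6.42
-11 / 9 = -1.22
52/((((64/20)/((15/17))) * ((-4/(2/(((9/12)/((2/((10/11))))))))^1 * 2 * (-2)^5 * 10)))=143/4352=0.03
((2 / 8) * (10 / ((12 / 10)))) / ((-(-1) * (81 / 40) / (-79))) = -81.28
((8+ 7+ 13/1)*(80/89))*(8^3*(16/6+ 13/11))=49592.70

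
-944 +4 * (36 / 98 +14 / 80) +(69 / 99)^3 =-16578855859 / 17609130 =-941.49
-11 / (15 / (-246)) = 902 / 5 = 180.40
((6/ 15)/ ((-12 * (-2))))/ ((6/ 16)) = 2/ 45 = 0.04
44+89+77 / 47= 134.64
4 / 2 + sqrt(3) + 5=sqrt(3) + 7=8.73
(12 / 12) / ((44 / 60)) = 15 / 11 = 1.36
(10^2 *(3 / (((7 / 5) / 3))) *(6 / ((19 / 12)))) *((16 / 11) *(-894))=-4634496000 / 1463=-3167803.14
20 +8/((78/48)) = 324/13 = 24.92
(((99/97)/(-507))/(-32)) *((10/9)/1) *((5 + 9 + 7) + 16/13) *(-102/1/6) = -270215/10229232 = -0.03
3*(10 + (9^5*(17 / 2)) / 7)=3011919 / 14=215137.07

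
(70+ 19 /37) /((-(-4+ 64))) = -2609 /2220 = -1.18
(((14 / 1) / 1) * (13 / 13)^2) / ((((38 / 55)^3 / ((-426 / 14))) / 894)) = -15840730125 / 13718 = -1154740.50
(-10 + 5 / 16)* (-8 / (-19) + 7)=-21855 / 304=-71.89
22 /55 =2 /5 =0.40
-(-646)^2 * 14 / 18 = -2921212 / 9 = -324579.11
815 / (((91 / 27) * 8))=22005 / 728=30.23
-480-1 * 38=-518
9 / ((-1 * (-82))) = 9 / 82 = 0.11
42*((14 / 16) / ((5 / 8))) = 294 / 5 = 58.80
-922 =-922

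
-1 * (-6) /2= 3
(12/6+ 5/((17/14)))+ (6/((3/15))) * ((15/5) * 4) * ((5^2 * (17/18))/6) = 72562/51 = 1422.78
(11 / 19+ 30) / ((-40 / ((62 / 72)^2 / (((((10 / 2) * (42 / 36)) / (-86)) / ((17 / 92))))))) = 58306753 / 37756800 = 1.54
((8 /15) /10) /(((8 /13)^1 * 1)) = 13 /150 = 0.09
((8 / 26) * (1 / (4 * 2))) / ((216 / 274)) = 137 / 2808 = 0.05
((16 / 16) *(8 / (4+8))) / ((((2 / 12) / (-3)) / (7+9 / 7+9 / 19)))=-13980 / 133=-105.11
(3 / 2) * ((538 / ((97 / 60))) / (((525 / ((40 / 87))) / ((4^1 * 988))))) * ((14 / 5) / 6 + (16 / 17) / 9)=14866222592 / 15063615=986.90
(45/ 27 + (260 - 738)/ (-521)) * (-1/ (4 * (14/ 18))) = -1731/ 2084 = -0.83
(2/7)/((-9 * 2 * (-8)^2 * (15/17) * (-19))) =17/1149120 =0.00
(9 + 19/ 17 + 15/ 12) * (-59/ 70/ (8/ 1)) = -45607/ 38080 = -1.20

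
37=37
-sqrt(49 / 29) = -7 * sqrt(29) / 29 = -1.30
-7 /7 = -1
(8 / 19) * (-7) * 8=-448 / 19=-23.58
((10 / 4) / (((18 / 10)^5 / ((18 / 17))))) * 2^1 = 31250 / 111537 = 0.28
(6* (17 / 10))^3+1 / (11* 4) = 5836769 / 5500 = 1061.23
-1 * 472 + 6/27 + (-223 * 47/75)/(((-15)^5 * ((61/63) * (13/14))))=-2367475691612/5018203125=-471.78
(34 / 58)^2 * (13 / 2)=3757 / 1682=2.23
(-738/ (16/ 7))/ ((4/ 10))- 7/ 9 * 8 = -117131/ 144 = -813.41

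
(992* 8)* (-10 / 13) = -79360 / 13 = -6104.62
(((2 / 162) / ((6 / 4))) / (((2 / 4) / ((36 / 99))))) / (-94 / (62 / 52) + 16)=-124 / 1301751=-0.00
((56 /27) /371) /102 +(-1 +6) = 364909 /72981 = 5.00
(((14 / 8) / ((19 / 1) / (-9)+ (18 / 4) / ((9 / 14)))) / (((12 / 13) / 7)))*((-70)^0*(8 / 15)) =637 / 440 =1.45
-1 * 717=-717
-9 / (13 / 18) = -162 / 13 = -12.46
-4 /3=-1.33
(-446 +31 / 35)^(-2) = 1225 / 242705241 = 0.00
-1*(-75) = 75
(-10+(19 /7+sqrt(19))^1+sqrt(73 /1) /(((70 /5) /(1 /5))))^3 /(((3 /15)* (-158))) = -(-510+sqrt(73)+70* sqrt(19))^3 /10838800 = 0.70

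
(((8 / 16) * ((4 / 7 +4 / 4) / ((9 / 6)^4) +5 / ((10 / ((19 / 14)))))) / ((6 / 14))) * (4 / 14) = 2243 / 6804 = 0.33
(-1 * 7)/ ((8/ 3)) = -21/ 8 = -2.62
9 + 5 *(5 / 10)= 23 / 2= 11.50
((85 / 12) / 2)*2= 85 / 12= 7.08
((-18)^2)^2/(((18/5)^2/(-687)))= -5564700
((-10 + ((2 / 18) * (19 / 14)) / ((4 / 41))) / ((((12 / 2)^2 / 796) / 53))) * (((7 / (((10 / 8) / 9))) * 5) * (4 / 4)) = -44940767 / 18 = -2496709.28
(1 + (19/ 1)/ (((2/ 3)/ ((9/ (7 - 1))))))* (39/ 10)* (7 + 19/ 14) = 22815/ 16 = 1425.94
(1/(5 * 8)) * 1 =1/40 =0.02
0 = 0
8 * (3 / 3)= 8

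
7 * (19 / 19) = 7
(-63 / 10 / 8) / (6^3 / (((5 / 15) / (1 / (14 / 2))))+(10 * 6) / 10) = -147 / 18400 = -0.01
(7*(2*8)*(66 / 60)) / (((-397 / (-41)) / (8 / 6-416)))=-31418464 / 5955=-5275.98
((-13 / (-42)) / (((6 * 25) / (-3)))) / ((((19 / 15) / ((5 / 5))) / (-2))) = 13 / 1330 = 0.01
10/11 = 0.91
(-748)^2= 559504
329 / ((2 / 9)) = 2961 / 2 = 1480.50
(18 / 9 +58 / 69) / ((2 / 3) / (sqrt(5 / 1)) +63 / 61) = 11298420 / 3765583-1458632 * sqrt(5) / 3765583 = 2.13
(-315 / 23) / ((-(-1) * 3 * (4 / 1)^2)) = -105 / 368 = -0.29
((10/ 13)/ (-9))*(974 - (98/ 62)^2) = -9336130/ 112437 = -83.03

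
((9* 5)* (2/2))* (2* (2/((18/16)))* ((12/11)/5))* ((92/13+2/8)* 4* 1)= 146304/143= 1023.10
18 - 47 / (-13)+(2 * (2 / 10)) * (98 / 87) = 124783 / 5655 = 22.07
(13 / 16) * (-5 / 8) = -65 / 128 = -0.51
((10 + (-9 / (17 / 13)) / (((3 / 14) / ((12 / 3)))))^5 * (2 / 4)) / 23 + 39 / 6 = -33135789720160581 / 65313422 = -507335073.03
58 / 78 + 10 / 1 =10.74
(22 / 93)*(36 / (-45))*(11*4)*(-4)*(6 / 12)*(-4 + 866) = 6675328 / 465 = 14355.54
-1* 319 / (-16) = 319 / 16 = 19.94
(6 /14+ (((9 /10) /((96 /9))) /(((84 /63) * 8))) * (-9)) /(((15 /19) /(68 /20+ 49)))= 21253571 /896000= 23.72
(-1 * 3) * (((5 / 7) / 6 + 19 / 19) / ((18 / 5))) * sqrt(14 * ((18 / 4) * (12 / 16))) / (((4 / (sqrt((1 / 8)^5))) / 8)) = -235 * sqrt(42) / 21504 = -0.07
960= 960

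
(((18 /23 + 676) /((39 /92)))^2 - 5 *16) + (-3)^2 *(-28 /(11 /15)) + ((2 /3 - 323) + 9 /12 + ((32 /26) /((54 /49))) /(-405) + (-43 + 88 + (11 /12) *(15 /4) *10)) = 414399781360957 /162625320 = 2548187.34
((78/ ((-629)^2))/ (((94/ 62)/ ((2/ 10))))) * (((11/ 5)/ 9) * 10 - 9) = -47554/ 278926905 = -0.00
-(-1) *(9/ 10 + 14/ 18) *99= 1661/ 10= 166.10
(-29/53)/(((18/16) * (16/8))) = -116/477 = -0.24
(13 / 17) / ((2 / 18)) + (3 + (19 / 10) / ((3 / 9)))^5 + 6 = 84753456519 / 1700000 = 49854.97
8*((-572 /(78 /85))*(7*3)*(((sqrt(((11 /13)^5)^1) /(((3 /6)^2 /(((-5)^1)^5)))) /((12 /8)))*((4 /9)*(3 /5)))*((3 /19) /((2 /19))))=229896156.68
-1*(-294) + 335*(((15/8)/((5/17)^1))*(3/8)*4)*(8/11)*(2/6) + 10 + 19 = 24191/22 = 1099.59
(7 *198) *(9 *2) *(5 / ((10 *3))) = 4158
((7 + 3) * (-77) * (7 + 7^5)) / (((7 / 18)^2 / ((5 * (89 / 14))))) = -19047619800 / 7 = -2721088542.86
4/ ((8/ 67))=67/ 2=33.50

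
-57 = -57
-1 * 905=-905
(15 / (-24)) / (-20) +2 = 65 / 32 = 2.03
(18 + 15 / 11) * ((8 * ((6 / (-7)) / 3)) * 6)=-20448 / 77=-265.56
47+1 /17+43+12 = 1735 /17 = 102.06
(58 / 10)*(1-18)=-493 / 5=-98.60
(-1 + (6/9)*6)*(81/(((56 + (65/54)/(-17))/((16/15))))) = 1189728/256715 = 4.63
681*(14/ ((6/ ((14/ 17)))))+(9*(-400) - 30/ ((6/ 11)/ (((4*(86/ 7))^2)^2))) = -13093280846314/ 40817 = -320780087.86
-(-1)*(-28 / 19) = -28 / 19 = -1.47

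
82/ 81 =1.01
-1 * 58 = -58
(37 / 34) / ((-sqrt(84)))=-37*sqrt(21) / 1428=-0.12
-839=-839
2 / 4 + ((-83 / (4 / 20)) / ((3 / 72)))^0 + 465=933 / 2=466.50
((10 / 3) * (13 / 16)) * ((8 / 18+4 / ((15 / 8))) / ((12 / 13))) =4901 / 648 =7.56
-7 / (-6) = 1.17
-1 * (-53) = 53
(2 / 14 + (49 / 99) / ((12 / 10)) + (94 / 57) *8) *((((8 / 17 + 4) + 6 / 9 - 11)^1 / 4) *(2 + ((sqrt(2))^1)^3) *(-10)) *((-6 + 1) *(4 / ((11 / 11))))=-16237837850 *sqrt(2) / 2014551 - 16237837850 / 2014551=-19459.23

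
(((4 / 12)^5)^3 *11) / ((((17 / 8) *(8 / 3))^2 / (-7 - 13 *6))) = -0.00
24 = 24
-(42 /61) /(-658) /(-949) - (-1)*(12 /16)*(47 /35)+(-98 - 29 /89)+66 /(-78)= -3327882440593 /33900956180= -98.16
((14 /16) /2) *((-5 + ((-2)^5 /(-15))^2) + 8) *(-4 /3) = -4.40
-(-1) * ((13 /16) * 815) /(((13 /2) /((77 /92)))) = 62755 /736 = 85.26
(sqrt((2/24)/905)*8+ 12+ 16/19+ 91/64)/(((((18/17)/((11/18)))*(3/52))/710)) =1380808*sqrt(2715)/131949+ 14968821725/147744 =101861.21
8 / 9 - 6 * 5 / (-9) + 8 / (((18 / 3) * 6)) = 40 / 9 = 4.44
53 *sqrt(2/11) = 53 *sqrt(22)/11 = 22.60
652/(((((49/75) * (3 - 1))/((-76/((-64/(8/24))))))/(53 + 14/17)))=70843875/6664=10630.83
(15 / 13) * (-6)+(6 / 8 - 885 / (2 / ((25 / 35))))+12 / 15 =-585029 / 1820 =-321.44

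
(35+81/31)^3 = 1585242296/29791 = 53212.12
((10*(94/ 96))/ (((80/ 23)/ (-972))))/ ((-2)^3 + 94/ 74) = 406.60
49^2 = 2401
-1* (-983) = 983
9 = 9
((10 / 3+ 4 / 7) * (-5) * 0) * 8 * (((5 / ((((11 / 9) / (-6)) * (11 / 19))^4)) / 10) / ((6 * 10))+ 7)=0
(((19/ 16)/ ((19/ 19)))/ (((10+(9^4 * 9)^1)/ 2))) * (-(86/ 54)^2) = -35131/ 344432088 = -0.00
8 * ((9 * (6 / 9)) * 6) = 288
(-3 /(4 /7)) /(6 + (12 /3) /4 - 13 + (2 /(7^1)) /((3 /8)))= 441 /440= 1.00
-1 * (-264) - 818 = -554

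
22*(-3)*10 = -660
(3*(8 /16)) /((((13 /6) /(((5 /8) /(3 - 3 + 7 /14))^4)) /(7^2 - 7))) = 118125 /1664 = 70.99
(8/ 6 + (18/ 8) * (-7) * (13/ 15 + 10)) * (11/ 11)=-10189/ 60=-169.82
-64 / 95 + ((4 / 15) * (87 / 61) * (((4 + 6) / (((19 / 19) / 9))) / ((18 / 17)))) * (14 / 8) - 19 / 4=1185659 / 23180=51.15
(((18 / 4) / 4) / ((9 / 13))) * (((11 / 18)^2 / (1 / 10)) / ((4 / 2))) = 7865 / 2592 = 3.03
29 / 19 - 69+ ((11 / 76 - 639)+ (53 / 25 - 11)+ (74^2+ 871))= 10700403 / 1900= 5631.79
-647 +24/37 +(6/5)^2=-596543/925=-644.91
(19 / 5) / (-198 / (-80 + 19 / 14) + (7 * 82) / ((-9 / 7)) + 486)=62757 / 694840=0.09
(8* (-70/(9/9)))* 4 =-2240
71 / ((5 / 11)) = 781 / 5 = 156.20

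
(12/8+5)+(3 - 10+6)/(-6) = 20/3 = 6.67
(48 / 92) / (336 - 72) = 1 / 506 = 0.00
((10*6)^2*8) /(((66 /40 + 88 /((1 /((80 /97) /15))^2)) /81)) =3950876736000 /3245033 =1217515.12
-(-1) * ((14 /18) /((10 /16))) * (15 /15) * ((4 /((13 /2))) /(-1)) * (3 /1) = -448 /195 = -2.30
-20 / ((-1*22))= 10 / 11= 0.91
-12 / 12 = -1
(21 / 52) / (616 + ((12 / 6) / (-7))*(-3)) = 0.00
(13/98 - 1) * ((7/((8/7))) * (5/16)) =-425/256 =-1.66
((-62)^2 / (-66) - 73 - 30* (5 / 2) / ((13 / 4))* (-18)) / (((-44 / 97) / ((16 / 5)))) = -47296036 / 23595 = -2004.49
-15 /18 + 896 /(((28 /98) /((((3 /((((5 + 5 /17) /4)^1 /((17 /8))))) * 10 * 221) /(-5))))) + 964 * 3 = -66735483 /10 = -6673548.30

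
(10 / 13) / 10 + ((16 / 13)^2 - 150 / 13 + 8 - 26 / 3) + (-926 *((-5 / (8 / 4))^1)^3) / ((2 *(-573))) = -18003043 / 774696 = -23.24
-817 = -817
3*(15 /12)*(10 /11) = 75 /22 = 3.41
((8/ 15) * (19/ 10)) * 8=608/ 75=8.11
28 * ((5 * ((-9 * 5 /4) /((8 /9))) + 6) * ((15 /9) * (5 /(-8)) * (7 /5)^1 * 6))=449085 /32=14033.91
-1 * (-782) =782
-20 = -20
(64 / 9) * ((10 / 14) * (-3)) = -320 / 21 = -15.24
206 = 206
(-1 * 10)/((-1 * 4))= 5/2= 2.50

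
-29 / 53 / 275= -29 / 14575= -0.00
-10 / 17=-0.59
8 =8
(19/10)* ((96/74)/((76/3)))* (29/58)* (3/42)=9/2590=0.00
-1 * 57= -57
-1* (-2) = 2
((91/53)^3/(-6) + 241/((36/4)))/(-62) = -2241871/5359572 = -0.42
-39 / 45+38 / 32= 77 / 240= 0.32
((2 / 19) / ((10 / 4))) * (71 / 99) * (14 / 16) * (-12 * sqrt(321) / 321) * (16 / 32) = -0.01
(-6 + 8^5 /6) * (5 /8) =3409.58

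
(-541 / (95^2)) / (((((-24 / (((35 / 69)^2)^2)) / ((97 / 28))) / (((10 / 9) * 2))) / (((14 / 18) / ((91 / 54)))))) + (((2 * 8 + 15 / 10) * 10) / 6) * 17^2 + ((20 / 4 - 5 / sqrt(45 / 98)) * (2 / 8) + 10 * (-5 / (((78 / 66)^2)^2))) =35357060114799638185 / 4206776887440738 - 7 * sqrt(10) / 12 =8402.94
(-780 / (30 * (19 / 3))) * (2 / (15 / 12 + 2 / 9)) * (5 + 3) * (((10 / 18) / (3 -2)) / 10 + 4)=-180.94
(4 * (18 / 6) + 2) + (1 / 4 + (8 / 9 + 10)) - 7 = 18.14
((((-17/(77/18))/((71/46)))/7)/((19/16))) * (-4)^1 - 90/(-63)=1939594/727111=2.67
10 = 10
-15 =-15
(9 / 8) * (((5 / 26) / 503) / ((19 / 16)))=45 / 124241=0.00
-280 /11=-25.45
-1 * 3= -3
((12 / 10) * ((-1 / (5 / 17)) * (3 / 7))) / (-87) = 102 / 5075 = 0.02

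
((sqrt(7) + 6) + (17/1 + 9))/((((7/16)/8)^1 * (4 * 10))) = 15.84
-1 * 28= -28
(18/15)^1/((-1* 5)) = -6/25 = -0.24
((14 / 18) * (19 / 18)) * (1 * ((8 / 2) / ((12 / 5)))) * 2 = 665 / 243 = 2.74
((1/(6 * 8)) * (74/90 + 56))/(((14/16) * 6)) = 2557/11340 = 0.23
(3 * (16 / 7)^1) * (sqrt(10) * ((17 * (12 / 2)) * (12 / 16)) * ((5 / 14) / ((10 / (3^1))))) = 2754 * sqrt(10) / 49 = 177.73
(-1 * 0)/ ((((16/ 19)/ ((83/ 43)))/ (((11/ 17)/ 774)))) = 0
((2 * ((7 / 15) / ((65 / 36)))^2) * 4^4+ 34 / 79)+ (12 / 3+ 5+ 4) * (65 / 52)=1698353727 / 33377500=50.88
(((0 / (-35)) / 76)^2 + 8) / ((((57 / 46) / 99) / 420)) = 268446.32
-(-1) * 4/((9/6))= 8/3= 2.67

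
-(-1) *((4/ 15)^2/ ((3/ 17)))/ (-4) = -0.10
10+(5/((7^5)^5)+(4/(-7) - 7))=3256880933469629044822/1341068619663964900807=2.43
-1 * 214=-214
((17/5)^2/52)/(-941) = -289/1223300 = -0.00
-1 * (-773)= 773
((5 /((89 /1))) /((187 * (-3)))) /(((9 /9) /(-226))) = 1130 /49929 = 0.02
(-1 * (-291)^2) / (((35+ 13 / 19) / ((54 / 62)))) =-14480451 / 7006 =-2066.86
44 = 44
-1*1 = -1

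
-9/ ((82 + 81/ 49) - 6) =-441/ 3805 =-0.12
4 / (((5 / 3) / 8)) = 96 / 5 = 19.20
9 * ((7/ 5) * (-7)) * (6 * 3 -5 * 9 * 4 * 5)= 388962/ 5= 77792.40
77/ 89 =0.87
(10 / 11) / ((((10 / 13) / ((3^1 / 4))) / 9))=351 / 44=7.98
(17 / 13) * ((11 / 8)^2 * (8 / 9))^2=248897 / 67392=3.69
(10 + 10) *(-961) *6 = -115320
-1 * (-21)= 21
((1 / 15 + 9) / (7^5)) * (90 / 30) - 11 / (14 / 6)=-396029 / 84035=-4.71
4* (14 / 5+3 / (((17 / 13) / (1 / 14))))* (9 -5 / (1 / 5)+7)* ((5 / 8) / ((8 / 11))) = -349173 / 3808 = -91.69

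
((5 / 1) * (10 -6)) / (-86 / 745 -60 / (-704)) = -2622400 / 3961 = -662.06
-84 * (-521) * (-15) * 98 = -64333080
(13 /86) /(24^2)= 13 /49536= 0.00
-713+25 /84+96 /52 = -776255 /1092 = -710.86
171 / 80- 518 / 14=-34.86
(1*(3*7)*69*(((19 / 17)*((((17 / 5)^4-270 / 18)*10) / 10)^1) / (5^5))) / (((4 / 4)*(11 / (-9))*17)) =-18371821734 / 6208984375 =-2.96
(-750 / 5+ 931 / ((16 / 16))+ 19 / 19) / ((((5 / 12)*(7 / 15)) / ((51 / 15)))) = 478584 / 35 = 13673.83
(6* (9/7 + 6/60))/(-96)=-0.09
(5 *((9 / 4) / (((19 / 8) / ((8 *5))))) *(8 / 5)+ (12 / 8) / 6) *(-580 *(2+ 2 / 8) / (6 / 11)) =-110337315 / 152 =-725903.39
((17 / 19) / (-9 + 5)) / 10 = -17 / 760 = -0.02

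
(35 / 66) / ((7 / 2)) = 5 / 33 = 0.15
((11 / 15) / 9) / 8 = 0.01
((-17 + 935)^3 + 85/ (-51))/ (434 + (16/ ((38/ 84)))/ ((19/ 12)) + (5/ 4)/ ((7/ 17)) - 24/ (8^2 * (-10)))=469185439884560/ 278623683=1683939.55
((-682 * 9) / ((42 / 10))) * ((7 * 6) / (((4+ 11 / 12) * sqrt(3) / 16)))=-3928320 * sqrt(3) / 59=-115322.88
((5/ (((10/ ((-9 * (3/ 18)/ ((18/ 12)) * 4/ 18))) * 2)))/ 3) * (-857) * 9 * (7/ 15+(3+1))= 57419/ 90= 637.99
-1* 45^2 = -2025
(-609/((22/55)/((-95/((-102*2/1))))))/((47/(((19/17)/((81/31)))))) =-56794325/8801784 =-6.45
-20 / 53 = -0.38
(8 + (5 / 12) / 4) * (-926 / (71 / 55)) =-9905885 / 1704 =-5813.31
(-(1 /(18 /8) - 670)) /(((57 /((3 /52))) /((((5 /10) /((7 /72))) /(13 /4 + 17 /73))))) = 1759592 /1758393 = 1.00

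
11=11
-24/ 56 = -0.43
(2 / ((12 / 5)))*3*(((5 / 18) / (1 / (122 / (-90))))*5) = -1525 / 324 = -4.71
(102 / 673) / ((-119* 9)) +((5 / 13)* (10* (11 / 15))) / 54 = 258403 / 4960683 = 0.05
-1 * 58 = -58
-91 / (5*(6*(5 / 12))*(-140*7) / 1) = 13 / 1750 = 0.01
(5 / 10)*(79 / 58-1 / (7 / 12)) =-143 / 812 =-0.18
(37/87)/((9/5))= 185/783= 0.24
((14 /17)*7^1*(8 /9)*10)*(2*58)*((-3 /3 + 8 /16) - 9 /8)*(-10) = 14778400 /153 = 96590.85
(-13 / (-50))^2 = 169 / 2500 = 0.07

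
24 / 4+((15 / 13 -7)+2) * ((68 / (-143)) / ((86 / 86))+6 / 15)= 11694 / 1859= 6.29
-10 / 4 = -5 / 2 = -2.50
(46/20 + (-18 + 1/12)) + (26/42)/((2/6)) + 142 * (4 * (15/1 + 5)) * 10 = 47706221/420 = 113586.24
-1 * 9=-9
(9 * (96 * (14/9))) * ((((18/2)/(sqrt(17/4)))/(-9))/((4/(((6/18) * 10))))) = -2240 * sqrt(17)/17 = -543.28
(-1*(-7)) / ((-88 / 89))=-623 / 88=-7.08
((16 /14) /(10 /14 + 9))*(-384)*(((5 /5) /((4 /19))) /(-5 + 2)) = 1216 /17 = 71.53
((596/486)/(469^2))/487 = 298/26030404701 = 0.00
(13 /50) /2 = 13 /100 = 0.13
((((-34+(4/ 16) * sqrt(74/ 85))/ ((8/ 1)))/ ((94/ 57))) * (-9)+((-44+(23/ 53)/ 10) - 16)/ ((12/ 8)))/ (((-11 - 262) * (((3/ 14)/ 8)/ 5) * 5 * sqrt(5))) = sqrt(5) * (81567 * sqrt(6290)+682034152)/ 1486379700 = 1.04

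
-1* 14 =-14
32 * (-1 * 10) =-320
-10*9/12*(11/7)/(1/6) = -495/7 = -70.71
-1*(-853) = 853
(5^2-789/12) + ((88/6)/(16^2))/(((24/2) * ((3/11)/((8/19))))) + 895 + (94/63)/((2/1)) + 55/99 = 98313991/114912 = 855.56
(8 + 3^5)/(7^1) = 251/7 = 35.86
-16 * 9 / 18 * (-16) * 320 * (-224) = -9175040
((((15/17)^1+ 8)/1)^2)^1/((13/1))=22801/3757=6.07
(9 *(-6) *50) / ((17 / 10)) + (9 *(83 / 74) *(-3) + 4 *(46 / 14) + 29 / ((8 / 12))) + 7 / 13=-89369412 / 57239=-1561.34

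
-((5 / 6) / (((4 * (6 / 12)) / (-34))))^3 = 614125 / 216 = 2843.17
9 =9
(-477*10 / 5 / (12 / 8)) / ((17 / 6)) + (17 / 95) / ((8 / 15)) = -579165 / 2584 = -224.14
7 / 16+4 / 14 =81 / 112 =0.72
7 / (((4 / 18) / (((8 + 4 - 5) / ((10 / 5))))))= 441 / 4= 110.25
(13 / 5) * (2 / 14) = 13 / 35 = 0.37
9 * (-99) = -891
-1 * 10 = -10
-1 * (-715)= 715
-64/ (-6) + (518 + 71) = 1799/ 3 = 599.67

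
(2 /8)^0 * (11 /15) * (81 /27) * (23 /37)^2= 5819 /6845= 0.85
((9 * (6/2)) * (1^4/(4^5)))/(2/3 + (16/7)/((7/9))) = 3969/542720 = 0.01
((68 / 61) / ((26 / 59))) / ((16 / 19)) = 19057 / 6344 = 3.00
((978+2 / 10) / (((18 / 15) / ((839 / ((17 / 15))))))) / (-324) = -20517745 / 11016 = -1862.54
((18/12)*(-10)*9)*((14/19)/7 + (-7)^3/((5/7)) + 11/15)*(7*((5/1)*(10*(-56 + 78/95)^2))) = 473012373525552/6859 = 68962293851.22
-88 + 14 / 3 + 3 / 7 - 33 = -2434 / 21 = -115.90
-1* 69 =-69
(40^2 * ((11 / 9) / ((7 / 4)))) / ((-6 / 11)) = -387200 / 189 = -2048.68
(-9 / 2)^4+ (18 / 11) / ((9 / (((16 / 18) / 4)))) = 649603 / 1584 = 410.10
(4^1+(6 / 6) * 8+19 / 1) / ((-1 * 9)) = -31 / 9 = -3.44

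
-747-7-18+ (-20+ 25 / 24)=-790.96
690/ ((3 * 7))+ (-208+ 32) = -1002/ 7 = -143.14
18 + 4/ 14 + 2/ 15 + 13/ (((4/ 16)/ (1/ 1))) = 7394/ 105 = 70.42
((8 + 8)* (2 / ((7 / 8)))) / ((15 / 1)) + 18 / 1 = 20.44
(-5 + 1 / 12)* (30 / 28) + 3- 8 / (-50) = -2.11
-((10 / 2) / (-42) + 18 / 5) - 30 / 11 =-14341 / 2310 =-6.21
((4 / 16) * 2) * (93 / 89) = 93 / 178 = 0.52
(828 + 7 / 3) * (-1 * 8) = -19928 / 3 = -6642.67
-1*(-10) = 10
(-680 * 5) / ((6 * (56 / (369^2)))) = -19289475 / 14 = -1377819.64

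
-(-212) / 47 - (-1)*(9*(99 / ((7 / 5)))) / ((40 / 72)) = 378377 / 329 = 1150.08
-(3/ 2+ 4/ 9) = -35/ 18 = -1.94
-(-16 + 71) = -55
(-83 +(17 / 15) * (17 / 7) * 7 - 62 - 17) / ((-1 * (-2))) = -2141 / 30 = -71.37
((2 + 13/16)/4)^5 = 184528125/1073741824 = 0.17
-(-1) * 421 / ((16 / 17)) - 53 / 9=63565 / 144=441.42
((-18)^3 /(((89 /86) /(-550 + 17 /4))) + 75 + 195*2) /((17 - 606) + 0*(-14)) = -5222.40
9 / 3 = 3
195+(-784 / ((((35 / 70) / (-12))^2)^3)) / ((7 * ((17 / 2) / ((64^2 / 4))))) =-43834436219661 / 17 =-2578496248215.35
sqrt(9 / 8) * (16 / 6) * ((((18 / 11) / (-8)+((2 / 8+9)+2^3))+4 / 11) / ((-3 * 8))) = -383 * sqrt(2) / 264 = -2.05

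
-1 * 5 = -5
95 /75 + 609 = 9154 /15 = 610.27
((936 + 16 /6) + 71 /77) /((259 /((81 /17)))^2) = 474677415 /1492753493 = 0.32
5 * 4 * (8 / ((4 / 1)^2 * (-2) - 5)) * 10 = -1600 / 37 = -43.24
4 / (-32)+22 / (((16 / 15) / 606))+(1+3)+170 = 12672.62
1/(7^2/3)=3/49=0.06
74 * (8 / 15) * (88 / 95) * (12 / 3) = 208384 / 1425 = 146.23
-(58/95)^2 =-3364/9025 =-0.37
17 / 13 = 1.31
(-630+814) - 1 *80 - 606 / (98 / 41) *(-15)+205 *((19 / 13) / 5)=2526904 / 637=3966.88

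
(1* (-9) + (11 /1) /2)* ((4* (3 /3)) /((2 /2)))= -14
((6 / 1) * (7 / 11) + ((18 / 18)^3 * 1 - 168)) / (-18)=1795 / 198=9.07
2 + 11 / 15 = 41 / 15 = 2.73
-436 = -436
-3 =-3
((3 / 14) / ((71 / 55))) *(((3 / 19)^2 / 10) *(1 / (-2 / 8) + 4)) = 0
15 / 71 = 0.21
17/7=2.43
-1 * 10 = -10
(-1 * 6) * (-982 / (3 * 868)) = 491 / 217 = 2.26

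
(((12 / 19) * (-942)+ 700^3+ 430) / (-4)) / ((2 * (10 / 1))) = -3258498433 / 760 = -4287497.94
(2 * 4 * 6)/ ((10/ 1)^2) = 12/ 25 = 0.48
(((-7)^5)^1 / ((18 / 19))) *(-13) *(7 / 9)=29059303 / 162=179378.41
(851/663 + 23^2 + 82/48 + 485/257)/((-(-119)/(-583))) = -424275617755/162212232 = -2615.56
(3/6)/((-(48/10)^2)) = -25/1152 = -0.02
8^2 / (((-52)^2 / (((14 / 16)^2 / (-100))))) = -49 / 270400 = -0.00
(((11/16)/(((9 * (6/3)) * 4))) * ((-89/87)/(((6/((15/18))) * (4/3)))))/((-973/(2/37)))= 4895/86595941376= 0.00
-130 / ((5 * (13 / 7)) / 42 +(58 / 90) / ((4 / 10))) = -28665 / 404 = -70.95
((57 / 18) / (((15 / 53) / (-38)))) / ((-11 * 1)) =19133 / 495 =38.65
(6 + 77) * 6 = 498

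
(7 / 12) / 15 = 7 / 180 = 0.04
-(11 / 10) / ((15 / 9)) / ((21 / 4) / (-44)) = 968 / 175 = 5.53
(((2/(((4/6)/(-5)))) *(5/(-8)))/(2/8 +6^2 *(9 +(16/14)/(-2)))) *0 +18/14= 9/7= 1.29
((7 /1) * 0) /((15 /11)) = 0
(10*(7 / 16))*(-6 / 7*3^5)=-911.25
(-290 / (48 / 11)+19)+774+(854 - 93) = 35701 / 24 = 1487.54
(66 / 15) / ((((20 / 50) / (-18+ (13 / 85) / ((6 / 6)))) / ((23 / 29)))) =-155.70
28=28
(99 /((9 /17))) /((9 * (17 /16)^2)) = 2816 /153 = 18.41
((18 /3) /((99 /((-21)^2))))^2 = 86436 /121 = 714.35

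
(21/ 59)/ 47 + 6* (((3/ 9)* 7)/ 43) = 39725/ 119239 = 0.33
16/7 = 2.29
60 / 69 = 20 / 23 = 0.87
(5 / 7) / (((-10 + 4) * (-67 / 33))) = 55 / 938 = 0.06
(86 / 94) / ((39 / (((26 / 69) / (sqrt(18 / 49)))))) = 301 * sqrt(2) / 29187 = 0.01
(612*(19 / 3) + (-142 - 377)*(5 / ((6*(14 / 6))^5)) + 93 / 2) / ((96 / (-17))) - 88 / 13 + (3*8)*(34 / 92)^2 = -82624099125315 / 118355700736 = -698.10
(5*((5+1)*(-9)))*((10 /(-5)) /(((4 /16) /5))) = 10800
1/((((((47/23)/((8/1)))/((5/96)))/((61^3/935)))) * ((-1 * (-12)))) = 5220563/1265616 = 4.12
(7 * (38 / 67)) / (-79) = -266 / 5293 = -0.05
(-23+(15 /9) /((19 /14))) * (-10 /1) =12410 /57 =217.72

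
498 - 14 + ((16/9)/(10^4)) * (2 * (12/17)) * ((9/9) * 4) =15427532/31875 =484.00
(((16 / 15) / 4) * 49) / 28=7 / 15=0.47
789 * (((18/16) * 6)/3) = 7101/4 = 1775.25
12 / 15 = 4 / 5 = 0.80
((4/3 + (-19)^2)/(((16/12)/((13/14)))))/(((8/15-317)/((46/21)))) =-1625065/930412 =-1.75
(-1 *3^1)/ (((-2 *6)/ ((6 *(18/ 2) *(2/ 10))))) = 27/ 10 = 2.70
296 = 296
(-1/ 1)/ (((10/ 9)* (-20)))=9/ 200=0.04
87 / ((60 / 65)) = 377 / 4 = 94.25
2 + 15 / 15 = 3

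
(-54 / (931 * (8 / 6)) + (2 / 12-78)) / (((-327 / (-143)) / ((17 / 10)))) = -52876681 / 913311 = -57.90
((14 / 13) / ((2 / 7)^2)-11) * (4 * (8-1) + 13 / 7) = 11913 / 182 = 65.46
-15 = -15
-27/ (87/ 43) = -387/ 29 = -13.34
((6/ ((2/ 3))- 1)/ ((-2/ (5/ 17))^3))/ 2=-0.01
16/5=3.20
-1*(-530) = 530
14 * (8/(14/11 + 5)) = 17.86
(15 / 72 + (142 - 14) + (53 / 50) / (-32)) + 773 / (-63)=11683261 / 100800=115.91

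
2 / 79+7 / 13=579 / 1027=0.56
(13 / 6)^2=169 / 36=4.69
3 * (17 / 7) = 51 / 7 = 7.29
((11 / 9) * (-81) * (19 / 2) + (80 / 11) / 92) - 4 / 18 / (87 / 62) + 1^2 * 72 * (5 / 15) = -363146891 / 396198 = -916.58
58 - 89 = -31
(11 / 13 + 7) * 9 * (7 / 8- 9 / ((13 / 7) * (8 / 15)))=-195993 / 338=-579.86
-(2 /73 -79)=5765 /73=78.97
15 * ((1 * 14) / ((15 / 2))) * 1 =28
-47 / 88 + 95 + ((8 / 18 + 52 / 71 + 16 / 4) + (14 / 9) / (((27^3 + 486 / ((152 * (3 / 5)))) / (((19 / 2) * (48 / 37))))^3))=99.64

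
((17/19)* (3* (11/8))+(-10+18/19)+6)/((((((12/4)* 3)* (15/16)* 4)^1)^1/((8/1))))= 388/2565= 0.15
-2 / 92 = -1 / 46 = -0.02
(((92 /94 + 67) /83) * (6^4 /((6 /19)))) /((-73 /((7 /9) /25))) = -2039688 /1423865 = -1.43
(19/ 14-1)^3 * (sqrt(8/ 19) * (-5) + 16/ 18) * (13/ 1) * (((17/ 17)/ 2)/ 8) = 1625/ 49392-8125 * sqrt(38)/ 417088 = -0.09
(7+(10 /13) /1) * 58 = 5858 /13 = 450.62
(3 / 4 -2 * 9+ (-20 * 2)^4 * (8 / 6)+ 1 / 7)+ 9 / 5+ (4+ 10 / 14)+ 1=1433595971 / 420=3413323.74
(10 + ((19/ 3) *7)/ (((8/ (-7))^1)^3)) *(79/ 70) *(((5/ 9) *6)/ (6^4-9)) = -2390461/ 41513472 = -0.06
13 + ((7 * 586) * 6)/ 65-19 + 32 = 26302/ 65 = 404.65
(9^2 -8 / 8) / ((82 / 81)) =3240 / 41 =79.02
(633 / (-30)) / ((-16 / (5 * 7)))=1477 / 32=46.16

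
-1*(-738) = 738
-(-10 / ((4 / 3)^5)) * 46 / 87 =9315 / 7424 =1.25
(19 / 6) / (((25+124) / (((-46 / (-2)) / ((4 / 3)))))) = 437 / 1192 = 0.37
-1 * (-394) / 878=197 / 439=0.45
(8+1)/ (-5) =-1.80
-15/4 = -3.75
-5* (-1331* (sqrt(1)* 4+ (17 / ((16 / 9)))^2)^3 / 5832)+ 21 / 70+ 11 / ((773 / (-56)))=375169673660879161879 / 378169857146880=992066.57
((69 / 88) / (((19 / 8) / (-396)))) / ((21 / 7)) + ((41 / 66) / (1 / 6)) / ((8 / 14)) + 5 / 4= -14967 / 418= -35.81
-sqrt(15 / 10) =-sqrt(6) / 2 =-1.22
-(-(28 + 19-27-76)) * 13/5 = -728/5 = -145.60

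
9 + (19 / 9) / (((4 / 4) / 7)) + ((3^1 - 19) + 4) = 106 / 9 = 11.78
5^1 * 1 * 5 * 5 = 125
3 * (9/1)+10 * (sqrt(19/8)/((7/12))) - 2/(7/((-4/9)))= 30 * sqrt(38)/7+1709/63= 53.55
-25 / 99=-0.25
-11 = -11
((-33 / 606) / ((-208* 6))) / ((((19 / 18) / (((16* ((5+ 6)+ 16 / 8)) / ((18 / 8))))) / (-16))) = -352 / 5757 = -0.06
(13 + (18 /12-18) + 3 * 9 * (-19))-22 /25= -25869 /50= -517.38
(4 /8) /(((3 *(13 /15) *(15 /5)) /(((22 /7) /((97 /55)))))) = 3025 /26481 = 0.11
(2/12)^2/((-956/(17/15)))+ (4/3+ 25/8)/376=1147589/97053120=0.01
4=4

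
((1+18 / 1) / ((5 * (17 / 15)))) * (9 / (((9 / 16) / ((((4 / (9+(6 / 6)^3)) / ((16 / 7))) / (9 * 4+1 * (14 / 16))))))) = 6384 / 25075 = 0.25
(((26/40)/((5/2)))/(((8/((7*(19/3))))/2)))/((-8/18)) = -5187/800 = -6.48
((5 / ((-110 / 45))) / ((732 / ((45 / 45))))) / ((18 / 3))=-5 / 10736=-0.00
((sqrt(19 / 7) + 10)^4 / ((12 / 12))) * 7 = (sqrt(133) + 70)^4 / 343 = 128833.93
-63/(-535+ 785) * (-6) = 189/125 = 1.51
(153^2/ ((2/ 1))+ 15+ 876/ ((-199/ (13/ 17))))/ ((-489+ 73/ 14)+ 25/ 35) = -554899527/ 22879229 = -24.25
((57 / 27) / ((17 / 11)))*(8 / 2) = 836 / 153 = 5.46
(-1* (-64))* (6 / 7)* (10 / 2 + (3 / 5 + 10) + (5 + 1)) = 41472 / 35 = 1184.91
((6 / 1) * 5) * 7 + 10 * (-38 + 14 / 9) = -1390 / 9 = -154.44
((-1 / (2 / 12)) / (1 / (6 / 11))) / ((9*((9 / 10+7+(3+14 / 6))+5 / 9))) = -360 / 13651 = -0.03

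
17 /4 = 4.25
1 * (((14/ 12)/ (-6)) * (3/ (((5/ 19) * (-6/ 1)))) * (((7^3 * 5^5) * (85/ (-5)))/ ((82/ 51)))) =-8239931875/ 1968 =-4186957.25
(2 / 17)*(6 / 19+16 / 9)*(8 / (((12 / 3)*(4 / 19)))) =358 / 153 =2.34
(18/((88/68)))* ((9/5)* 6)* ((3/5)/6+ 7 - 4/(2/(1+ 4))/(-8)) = 1254.32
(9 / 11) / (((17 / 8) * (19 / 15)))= 1080 / 3553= 0.30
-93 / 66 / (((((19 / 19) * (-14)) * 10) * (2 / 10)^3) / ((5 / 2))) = 3875 / 1232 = 3.15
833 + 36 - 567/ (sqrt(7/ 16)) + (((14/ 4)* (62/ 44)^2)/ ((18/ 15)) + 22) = 5208563/ 5808 - 324* sqrt(7) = 39.57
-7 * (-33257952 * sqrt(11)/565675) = 232805664 * sqrt(11)/565675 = 1364.97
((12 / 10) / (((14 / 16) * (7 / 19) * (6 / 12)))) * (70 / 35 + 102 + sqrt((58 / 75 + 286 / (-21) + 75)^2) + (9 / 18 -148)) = 5954448 / 42875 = 138.88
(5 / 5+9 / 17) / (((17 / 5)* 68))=65 / 9826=0.01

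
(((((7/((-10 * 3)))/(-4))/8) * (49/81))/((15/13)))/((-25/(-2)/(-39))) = -57967/4860000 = -0.01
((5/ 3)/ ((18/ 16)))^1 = 40/ 27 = 1.48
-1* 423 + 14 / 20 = -4223 / 10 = -422.30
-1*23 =-23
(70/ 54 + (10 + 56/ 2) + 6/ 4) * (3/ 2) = 2203/ 36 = 61.19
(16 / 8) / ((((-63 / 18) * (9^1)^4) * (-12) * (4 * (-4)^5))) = -1 / 564350976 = -0.00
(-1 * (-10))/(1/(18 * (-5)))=-900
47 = 47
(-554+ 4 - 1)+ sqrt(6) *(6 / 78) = -551+ sqrt(6) / 13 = -550.81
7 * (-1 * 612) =-4284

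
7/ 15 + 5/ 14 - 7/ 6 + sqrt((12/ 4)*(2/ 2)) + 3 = sqrt(3) + 93/ 35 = 4.39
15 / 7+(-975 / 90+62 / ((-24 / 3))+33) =1391 / 84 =16.56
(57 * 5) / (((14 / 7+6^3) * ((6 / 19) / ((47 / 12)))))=84835 / 5232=16.21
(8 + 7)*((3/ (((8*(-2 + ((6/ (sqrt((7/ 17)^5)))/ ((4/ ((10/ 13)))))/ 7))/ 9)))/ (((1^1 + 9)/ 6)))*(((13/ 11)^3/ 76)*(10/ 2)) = -371517537585285/ 95995928451632- 51598004851575*sqrt(119)/ 191991856903264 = -6.80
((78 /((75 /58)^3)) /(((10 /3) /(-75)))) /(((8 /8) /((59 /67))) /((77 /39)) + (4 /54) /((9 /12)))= -933372688248 /774990625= -1204.37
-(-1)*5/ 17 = 5/ 17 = 0.29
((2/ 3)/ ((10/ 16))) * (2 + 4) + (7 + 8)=107/ 5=21.40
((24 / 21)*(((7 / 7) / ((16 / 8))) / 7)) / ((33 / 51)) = 68 / 539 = 0.13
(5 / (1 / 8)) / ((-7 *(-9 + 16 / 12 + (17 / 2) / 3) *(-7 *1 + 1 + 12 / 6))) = -60 / 203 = -0.30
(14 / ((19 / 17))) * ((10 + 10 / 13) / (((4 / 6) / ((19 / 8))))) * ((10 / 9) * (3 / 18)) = 20825 / 234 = 89.00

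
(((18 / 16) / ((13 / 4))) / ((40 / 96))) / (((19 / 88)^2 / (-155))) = -12963456 / 4693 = -2762.30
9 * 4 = 36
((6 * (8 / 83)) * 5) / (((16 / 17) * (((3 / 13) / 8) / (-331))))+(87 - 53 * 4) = -2936415 / 83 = -35378.49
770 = 770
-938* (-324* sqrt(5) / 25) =27182.72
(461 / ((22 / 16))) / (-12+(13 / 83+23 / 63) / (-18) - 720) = -21695121 / 47368772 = -0.46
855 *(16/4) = 3420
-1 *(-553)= 553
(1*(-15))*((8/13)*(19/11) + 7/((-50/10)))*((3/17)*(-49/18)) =-11809/4862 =-2.43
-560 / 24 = -70 / 3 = -23.33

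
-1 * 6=-6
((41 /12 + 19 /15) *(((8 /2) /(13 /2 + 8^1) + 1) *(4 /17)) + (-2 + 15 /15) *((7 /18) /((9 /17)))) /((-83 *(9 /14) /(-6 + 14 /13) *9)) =120110144 /17450521335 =0.01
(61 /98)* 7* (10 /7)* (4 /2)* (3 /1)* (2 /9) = 1220 /147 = 8.30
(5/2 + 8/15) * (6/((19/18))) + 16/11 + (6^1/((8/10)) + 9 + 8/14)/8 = 2438011/117040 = 20.83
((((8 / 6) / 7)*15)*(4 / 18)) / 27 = 40 / 1701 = 0.02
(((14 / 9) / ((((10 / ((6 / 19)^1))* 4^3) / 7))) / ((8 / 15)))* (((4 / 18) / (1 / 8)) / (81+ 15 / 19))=7 / 31968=0.00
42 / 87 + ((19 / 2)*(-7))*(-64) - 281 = 115289 / 29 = 3975.48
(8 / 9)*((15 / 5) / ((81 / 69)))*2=368 / 81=4.54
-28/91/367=-4/4771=-0.00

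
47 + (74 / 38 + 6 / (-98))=45513 / 931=48.89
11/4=2.75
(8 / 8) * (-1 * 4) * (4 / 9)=-16 / 9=-1.78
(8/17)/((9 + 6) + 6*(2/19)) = 152/5049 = 0.03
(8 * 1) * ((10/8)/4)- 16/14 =19/14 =1.36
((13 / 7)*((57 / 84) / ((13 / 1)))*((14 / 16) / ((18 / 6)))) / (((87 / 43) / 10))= 4085 / 29232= 0.14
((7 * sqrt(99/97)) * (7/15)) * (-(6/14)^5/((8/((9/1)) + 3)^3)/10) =-177147 * sqrt(1067)/71324706250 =-0.00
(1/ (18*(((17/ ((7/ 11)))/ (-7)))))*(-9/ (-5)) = -49/ 1870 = -0.03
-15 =-15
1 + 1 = 2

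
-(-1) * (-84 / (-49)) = 12 / 7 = 1.71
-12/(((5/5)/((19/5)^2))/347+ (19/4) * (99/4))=-24051264/235627627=-0.10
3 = 3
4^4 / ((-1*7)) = -256 / 7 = -36.57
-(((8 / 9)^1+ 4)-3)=-17 / 9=-1.89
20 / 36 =0.56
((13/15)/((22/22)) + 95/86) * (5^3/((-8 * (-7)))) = 63575/14448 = 4.40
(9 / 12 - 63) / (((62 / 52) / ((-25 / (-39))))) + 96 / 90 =-30133 / 930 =-32.40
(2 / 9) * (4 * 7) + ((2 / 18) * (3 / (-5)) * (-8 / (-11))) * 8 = 2888 / 495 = 5.83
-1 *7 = -7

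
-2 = -2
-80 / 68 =-20 / 17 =-1.18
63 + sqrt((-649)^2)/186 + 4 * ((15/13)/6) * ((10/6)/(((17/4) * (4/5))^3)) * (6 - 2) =791417923/11879634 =66.62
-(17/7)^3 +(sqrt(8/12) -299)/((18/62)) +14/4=-1037.90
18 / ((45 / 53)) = 106 / 5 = 21.20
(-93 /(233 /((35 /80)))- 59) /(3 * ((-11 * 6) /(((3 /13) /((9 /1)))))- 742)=0.01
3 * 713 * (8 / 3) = 5704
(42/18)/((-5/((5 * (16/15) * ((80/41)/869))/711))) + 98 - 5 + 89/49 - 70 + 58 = 925183214510/11171508579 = 82.82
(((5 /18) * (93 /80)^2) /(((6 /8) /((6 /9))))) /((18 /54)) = 1.00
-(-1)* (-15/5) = -3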